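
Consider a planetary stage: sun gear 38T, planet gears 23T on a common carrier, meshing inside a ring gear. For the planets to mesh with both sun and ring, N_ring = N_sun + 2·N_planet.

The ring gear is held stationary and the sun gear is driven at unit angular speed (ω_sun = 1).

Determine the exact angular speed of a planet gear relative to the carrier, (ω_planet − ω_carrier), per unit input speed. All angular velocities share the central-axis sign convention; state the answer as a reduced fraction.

N_ring = 38 + 2·23 = 84
38(ω_s−ω_c) = −84(ω_r−ω_c),  ω_r=0, ω_s=1
38(1−ω_c) = −84(0−ω_c)  ⇒  122ω_c = 38  ⇒  ω_c = 19/61
sun–planet: 38·(1−19/61) = −23·(ω_p−ω_c)  ⇒  ω_p−ω_c = −(38/23)·(42/61) = -1596/1403

-1596/1403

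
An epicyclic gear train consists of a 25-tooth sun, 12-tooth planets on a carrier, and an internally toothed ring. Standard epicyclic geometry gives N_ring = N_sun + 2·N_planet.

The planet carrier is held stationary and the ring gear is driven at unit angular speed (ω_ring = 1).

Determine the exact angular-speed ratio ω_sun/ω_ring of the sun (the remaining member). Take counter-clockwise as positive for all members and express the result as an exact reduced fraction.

N_ring = 25 + 2·12 = 49
25(ω_s−ω_c) = −49(ω_r−ω_c),  ω_c=0, ω_r=1
ω_s = 0 − (49/25)(1−0) = -49/25
ω_s/ω_r = -49/25

-49/25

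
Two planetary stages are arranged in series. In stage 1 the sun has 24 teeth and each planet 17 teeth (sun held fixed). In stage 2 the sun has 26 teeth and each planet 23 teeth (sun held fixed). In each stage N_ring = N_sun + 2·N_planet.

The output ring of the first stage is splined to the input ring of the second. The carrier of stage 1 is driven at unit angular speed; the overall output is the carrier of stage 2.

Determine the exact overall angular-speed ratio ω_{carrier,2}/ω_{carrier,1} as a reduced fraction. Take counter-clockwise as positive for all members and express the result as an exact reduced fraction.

1476/1421

Stage 1: N_ring = 24 + 2·17 = 58
Stage 1: 24(ω_s−ω_c) = −58(ω_r−ω_c),  ω_s=0, ω_c=1
Stage 1: ω_r = 1 − (24/58)(0−1) = 41/29
  ⇒ ω_r¹/ω_c¹ = 41/29
Stage 2: N_ring = 26 + 2·23 = 72
Stage 2: 26(ω_s−ω_c) = −72(ω_r−ω_c),  ω_s=0, ω_r=1
Stage 2: 26(0−ω_c) = −72(1−ω_c)  ⇒  98ω_c = 72  ⇒  ω_c = 36/49
  ⇒ ω_c²/ω_r² = 36/49
Coupling ω_r² = ω_r¹ ⇒ overall = 41/29 × 36/49 = 1476/1421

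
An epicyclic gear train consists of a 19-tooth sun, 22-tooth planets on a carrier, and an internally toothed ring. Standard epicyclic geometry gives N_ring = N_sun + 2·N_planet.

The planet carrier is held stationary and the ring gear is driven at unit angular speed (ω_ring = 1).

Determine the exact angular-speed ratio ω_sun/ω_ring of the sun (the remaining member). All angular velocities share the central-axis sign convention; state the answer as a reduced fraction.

-63/19

N_ring = 19 + 2·22 = 63
19(ω_s−ω_c) = −63(ω_r−ω_c),  ω_c=0, ω_r=1
ω_s = 0 − (63/19)(1−0) = -63/19
ω_s/ω_r = -63/19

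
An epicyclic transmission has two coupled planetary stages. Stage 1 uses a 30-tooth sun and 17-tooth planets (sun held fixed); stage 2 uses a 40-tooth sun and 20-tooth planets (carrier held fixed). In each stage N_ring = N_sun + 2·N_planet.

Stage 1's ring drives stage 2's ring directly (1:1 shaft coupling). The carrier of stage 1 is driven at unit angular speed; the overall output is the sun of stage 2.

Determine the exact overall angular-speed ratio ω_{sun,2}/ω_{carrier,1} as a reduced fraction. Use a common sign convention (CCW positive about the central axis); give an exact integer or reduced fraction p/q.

-47/16

Stage 1: N_ring = 30 + 2·17 = 64
Stage 1: 30(ω_s−ω_c) = −64(ω_r−ω_c),  ω_s=0, ω_c=1
Stage 1: ω_r = 1 − (30/64)(0−1) = 47/32
  ⇒ ω_r¹/ω_c¹ = 47/32
Stage 2: N_ring = 40 + 2·20 = 80
Stage 2: 40(ω_s−ω_c) = −80(ω_r−ω_c),  ω_c=0, ω_r=1
Stage 2: ω_s = 0 − (80/40)(1−0) = -2
  ⇒ ω_s²/ω_r² = -2
Coupling ω_r² = ω_r¹ ⇒ overall = 47/32 × -2 = -47/16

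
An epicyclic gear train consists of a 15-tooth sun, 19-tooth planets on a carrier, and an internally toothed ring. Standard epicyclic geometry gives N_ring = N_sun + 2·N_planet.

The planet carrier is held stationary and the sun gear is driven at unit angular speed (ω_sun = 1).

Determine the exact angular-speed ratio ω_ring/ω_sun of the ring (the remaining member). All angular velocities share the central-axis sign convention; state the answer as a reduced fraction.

N_ring = 15 + 2·19 = 53
15(ω_s−ω_c) = −53(ω_r−ω_c),  ω_c=0, ω_s=1
ω_r = 0 − (15/53)(1−0) = -15/53
ω_r/ω_s = -15/53

-15/53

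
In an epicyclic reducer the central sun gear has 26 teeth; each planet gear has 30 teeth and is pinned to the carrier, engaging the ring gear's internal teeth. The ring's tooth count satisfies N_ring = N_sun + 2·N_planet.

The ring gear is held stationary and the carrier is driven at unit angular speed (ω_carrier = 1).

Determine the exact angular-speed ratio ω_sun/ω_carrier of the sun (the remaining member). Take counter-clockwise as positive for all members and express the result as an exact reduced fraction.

56/13

N_ring = 26 + 2·30 = 86
26(ω_s−ω_c) = −86(ω_r−ω_c),  ω_r=0, ω_c=1
ω_s = 1 − (86/26)(0−1) = 56/13
ω_s/ω_c = 56/13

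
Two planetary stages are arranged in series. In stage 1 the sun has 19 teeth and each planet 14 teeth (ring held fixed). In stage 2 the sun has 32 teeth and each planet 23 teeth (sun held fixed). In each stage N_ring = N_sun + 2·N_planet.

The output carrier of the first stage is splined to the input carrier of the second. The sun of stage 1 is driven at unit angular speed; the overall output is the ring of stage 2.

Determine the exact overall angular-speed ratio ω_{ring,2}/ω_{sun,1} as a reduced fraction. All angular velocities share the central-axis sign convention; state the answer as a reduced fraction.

Stage 1: N_ring = 19 + 2·14 = 47
Stage 1: 19(ω_s−ω_c) = −47(ω_r−ω_c),  ω_r=0, ω_s=1
Stage 1: 19(1−ω_c) = −47(0−ω_c)  ⇒  66ω_c = 19  ⇒  ω_c = 19/66
  ⇒ ω_c¹/ω_s¹ = 19/66
Stage 2: N_ring = 32 + 2·23 = 78
Stage 2: 32(ω_s−ω_c) = −78(ω_r−ω_c),  ω_s=0, ω_c=1
Stage 2: ω_r = 1 − (32/78)(0−1) = 55/39
  ⇒ ω_r²/ω_c² = 55/39
Coupling ω_c² = ω_c¹ ⇒ overall = 19/66 × 55/39 = 95/234

95/234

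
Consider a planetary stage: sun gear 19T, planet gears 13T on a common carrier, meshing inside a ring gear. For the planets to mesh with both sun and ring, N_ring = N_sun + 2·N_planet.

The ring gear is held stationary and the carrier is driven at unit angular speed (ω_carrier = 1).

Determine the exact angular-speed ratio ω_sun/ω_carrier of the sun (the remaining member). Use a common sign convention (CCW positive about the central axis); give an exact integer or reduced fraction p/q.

N_ring = 19 + 2·13 = 45
19(ω_s−ω_c) = −45(ω_r−ω_c),  ω_r=0, ω_c=1
ω_s = 1 − (45/19)(0−1) = 64/19
ω_s/ω_c = 64/19

64/19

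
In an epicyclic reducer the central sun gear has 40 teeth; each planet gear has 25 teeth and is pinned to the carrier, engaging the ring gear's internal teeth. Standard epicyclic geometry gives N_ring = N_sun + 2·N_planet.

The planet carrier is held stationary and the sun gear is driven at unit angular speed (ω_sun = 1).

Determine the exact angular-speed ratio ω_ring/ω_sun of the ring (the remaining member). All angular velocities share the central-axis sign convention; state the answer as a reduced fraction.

N_ring = 40 + 2·25 = 90
40(ω_s−ω_c) = −90(ω_r−ω_c),  ω_c=0, ω_s=1
ω_r = 0 − (40/90)(1−0) = -4/9
ω_r/ω_s = -4/9

-4/9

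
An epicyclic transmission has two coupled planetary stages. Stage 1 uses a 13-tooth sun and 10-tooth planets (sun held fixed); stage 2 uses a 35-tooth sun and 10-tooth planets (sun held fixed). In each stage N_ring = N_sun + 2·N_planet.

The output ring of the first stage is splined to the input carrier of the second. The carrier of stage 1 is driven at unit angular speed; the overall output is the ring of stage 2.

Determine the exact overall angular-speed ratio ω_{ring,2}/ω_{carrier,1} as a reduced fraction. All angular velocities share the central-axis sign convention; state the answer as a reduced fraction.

Stage 1: N_ring = 13 + 2·10 = 33
Stage 1: 13(ω_s−ω_c) = −33(ω_r−ω_c),  ω_s=0, ω_c=1
Stage 1: ω_r = 1 − (13/33)(0−1) = 46/33
  ⇒ ω_r¹/ω_c¹ = 46/33
Stage 2: N_ring = 35 + 2·10 = 55
Stage 2: 35(ω_s−ω_c) = −55(ω_r−ω_c),  ω_s=0, ω_c=1
Stage 2: ω_r = 1 − (35/55)(0−1) = 18/11
  ⇒ ω_r²/ω_c² = 18/11
Coupling ω_c² = ω_r¹ ⇒ overall = 46/33 × 18/11 = 276/121

276/121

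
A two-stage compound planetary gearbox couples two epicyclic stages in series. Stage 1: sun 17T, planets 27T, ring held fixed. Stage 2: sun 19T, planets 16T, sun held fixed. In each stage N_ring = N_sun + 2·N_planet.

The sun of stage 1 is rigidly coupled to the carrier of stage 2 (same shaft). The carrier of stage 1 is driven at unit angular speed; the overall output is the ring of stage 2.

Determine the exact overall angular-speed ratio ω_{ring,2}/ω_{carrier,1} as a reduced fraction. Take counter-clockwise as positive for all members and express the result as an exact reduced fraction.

Stage 1: N_ring = 17 + 2·27 = 71
Stage 1: 17(ω_s−ω_c) = −71(ω_r−ω_c),  ω_r=0, ω_c=1
Stage 1: ω_s = 1 − (71/17)(0−1) = 88/17
  ⇒ ω_s¹/ω_c¹ = 88/17
Stage 2: N_ring = 19 + 2·16 = 51
Stage 2: 19(ω_s−ω_c) = −51(ω_r−ω_c),  ω_s=0, ω_c=1
Stage 2: ω_r = 1 − (19/51)(0−1) = 70/51
  ⇒ ω_r²/ω_c² = 70/51
Coupling ω_c² = ω_s¹ ⇒ overall = 88/17 × 70/51 = 6160/867

6160/867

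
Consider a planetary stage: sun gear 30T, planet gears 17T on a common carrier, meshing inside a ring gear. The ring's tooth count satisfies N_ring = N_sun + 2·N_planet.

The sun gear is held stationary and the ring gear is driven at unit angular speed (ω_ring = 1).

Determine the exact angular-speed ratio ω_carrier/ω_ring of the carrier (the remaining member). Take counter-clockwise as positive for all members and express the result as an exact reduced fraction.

32/47

N_ring = 30 + 2·17 = 64
30(ω_s−ω_c) = −64(ω_r−ω_c),  ω_s=0, ω_r=1
30(0−ω_c) = −64(1−ω_c)  ⇒  94ω_c = 64  ⇒  ω_c = 32/47
ω_c/ω_r = 32/47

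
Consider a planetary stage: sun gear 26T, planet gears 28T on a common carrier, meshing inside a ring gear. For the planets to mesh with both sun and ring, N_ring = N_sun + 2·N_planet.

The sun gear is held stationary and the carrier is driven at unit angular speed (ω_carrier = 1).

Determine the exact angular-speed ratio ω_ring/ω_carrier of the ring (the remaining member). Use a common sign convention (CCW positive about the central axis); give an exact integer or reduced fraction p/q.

54/41

N_ring = 26 + 2·28 = 82
26(ω_s−ω_c) = −82(ω_r−ω_c),  ω_s=0, ω_c=1
ω_r = 1 − (26/82)(0−1) = 54/41
ω_r/ω_c = 54/41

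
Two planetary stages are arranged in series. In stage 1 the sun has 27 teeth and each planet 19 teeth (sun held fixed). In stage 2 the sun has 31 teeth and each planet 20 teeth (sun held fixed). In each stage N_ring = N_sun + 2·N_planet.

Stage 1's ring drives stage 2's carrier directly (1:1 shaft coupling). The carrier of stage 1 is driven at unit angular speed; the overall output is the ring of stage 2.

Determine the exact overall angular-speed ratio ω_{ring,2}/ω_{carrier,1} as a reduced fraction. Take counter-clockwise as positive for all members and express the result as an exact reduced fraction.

Stage 1: N_ring = 27 + 2·19 = 65
Stage 1: 27(ω_s−ω_c) = −65(ω_r−ω_c),  ω_s=0, ω_c=1
Stage 1: ω_r = 1 − (27/65)(0−1) = 92/65
  ⇒ ω_r¹/ω_c¹ = 92/65
Stage 2: N_ring = 31 + 2·20 = 71
Stage 2: 31(ω_s−ω_c) = −71(ω_r−ω_c),  ω_s=0, ω_c=1
Stage 2: ω_r = 1 − (31/71)(0−1) = 102/71
  ⇒ ω_r²/ω_c² = 102/71
Coupling ω_c² = ω_r¹ ⇒ overall = 92/65 × 102/71 = 9384/4615

9384/4615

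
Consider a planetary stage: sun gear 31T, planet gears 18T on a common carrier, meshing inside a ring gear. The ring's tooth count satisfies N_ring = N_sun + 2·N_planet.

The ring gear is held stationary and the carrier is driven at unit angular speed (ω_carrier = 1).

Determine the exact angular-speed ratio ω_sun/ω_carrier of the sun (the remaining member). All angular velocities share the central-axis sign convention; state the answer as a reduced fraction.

98/31

N_ring = 31 + 2·18 = 67
31(ω_s−ω_c) = −67(ω_r−ω_c),  ω_r=0, ω_c=1
ω_s = 1 − (67/31)(0−1) = 98/31
ω_s/ω_c = 98/31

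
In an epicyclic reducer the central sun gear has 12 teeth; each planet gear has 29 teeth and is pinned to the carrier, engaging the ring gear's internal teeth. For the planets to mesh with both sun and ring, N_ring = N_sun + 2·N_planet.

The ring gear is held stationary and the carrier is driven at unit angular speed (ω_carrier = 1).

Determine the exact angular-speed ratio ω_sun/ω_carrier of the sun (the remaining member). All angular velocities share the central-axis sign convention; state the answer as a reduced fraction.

41/6

N_ring = 12 + 2·29 = 70
12(ω_s−ω_c) = −70(ω_r−ω_c),  ω_r=0, ω_c=1
ω_s = 1 − (70/12)(0−1) = 41/6
ω_s/ω_c = 41/6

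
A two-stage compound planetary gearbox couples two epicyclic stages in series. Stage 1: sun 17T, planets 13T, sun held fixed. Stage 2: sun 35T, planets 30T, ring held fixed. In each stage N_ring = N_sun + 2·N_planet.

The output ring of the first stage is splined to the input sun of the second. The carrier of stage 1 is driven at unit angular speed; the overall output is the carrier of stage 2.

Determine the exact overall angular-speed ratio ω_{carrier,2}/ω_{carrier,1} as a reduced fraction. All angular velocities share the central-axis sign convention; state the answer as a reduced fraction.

210/559

Stage 1: N_ring = 17 + 2·13 = 43
Stage 1: 17(ω_s−ω_c) = −43(ω_r−ω_c),  ω_s=0, ω_c=1
Stage 1: ω_r = 1 − (17/43)(0−1) = 60/43
  ⇒ ω_r¹/ω_c¹ = 60/43
Stage 2: N_ring = 35 + 2·30 = 95
Stage 2: 35(ω_s−ω_c) = −95(ω_r−ω_c),  ω_r=0, ω_s=1
Stage 2: 35(1−ω_c) = −95(0−ω_c)  ⇒  130ω_c = 35  ⇒  ω_c = 7/26
  ⇒ ω_c²/ω_s² = 7/26
Coupling ω_s² = ω_r¹ ⇒ overall = 60/43 × 7/26 = 210/559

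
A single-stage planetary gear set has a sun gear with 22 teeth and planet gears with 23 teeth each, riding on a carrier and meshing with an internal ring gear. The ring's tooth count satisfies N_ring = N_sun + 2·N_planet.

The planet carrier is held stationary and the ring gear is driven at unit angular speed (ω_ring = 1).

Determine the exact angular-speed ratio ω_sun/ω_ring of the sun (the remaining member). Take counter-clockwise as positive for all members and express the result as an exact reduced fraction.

N_ring = 22 + 2·23 = 68
22(ω_s−ω_c) = −68(ω_r−ω_c),  ω_c=0, ω_r=1
ω_s = 0 − (68/22)(1−0) = -34/11
ω_s/ω_r = -34/11

-34/11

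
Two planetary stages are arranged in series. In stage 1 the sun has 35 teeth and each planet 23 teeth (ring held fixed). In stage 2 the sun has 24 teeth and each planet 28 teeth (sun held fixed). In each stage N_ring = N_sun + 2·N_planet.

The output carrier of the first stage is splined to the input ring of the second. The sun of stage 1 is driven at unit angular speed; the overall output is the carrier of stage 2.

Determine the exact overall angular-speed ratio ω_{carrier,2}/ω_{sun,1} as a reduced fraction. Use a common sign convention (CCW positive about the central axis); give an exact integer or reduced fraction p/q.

Stage 1: N_ring = 35 + 2·23 = 81
Stage 1: 35(ω_s−ω_c) = −81(ω_r−ω_c),  ω_r=0, ω_s=1
Stage 1: 35(1−ω_c) = −81(0−ω_c)  ⇒  116ω_c = 35  ⇒  ω_c = 35/116
  ⇒ ω_c¹/ω_s¹ = 35/116
Stage 2: N_ring = 24 + 2·28 = 80
Stage 2: 24(ω_s−ω_c) = −80(ω_r−ω_c),  ω_s=0, ω_r=1
Stage 2: 24(0−ω_c) = −80(1−ω_c)  ⇒  104ω_c = 80  ⇒  ω_c = 10/13
  ⇒ ω_c²/ω_r² = 10/13
Coupling ω_r² = ω_c¹ ⇒ overall = 35/116 × 10/13 = 175/754

175/754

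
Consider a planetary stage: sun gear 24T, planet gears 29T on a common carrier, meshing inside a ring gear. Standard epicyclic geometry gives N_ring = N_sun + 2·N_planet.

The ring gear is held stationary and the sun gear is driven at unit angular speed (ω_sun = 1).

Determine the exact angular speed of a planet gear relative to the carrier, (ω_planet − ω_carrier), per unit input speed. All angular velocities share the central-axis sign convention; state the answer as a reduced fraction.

-984/1537

N_ring = 24 + 2·29 = 82
24(ω_s−ω_c) = −82(ω_r−ω_c),  ω_r=0, ω_s=1
24(1−ω_c) = −82(0−ω_c)  ⇒  106ω_c = 24  ⇒  ω_c = 12/53
sun–planet: 24·(1−12/53) = −29·(ω_p−ω_c)  ⇒  ω_p−ω_c = −(24/29)·(41/53) = -984/1537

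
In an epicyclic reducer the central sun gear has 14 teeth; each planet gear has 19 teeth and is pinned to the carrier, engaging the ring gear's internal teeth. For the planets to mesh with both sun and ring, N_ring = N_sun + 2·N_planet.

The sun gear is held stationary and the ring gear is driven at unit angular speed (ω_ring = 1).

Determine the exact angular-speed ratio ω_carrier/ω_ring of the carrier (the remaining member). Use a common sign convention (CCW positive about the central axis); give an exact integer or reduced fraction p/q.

26/33

N_ring = 14 + 2·19 = 52
14(ω_s−ω_c) = −52(ω_r−ω_c),  ω_s=0, ω_r=1
14(0−ω_c) = −52(1−ω_c)  ⇒  66ω_c = 52  ⇒  ω_c = 26/33
ω_c/ω_r = 26/33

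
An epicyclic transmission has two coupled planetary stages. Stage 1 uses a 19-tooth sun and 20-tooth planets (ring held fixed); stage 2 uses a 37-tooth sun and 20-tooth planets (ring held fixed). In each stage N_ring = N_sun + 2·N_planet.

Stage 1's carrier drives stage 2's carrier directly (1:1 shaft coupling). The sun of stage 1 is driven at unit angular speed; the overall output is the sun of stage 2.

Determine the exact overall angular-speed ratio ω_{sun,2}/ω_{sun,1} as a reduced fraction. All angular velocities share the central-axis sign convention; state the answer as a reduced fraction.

Stage 1: N_ring = 19 + 2·20 = 59
Stage 1: 19(ω_s−ω_c) = −59(ω_r−ω_c),  ω_r=0, ω_s=1
Stage 1: 19(1−ω_c) = −59(0−ω_c)  ⇒  78ω_c = 19  ⇒  ω_c = 19/78
  ⇒ ω_c¹/ω_s¹ = 19/78
Stage 2: N_ring = 37 + 2·20 = 77
Stage 2: 37(ω_s−ω_c) = −77(ω_r−ω_c),  ω_r=0, ω_c=1
Stage 2: ω_s = 1 − (77/37)(0−1) = 114/37
  ⇒ ω_s²/ω_c² = 114/37
Coupling ω_c² = ω_c¹ ⇒ overall = 19/78 × 114/37 = 361/481

361/481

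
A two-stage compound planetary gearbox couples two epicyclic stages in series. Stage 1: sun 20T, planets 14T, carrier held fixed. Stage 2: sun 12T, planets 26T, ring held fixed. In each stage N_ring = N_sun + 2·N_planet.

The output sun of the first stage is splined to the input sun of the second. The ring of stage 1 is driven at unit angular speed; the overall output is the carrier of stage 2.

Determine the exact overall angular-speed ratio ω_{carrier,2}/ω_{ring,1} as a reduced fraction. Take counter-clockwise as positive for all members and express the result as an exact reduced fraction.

Stage 1: N_ring = 20 + 2·14 = 48
Stage 1: 20(ω_s−ω_c) = −48(ω_r−ω_c),  ω_c=0, ω_r=1
Stage 1: ω_s = 0 − (48/20)(1−0) = -12/5
  ⇒ ω_s¹/ω_r¹ = -12/5
Stage 2: N_ring = 12 + 2·26 = 64
Stage 2: 12(ω_s−ω_c) = −64(ω_r−ω_c),  ω_r=0, ω_s=1
Stage 2: 12(1−ω_c) = −64(0−ω_c)  ⇒  76ω_c = 12  ⇒  ω_c = 3/19
  ⇒ ω_c²/ω_s² = 3/19
Coupling ω_s² = ω_s¹ ⇒ overall = -12/5 × 3/19 = -36/95

-36/95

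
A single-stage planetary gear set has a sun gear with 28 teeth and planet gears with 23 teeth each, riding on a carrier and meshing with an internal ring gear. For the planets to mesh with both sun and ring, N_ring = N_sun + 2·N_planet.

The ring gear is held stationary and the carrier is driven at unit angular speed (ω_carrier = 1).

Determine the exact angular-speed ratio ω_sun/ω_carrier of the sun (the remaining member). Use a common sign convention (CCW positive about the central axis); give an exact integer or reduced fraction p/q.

51/14

N_ring = 28 + 2·23 = 74
28(ω_s−ω_c) = −74(ω_r−ω_c),  ω_r=0, ω_c=1
ω_s = 1 − (74/28)(0−1) = 51/14
ω_s/ω_c = 51/14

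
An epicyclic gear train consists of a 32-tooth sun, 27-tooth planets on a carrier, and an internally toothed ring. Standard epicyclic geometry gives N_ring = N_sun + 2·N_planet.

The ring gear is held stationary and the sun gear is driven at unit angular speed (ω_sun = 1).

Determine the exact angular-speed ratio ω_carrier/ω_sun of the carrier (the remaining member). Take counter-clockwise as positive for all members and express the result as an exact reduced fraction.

16/59

N_ring = 32 + 2·27 = 86
32(ω_s−ω_c) = −86(ω_r−ω_c),  ω_r=0, ω_s=1
32(1−ω_c) = −86(0−ω_c)  ⇒  118ω_c = 32  ⇒  ω_c = 16/59
ω_c/ω_s = 16/59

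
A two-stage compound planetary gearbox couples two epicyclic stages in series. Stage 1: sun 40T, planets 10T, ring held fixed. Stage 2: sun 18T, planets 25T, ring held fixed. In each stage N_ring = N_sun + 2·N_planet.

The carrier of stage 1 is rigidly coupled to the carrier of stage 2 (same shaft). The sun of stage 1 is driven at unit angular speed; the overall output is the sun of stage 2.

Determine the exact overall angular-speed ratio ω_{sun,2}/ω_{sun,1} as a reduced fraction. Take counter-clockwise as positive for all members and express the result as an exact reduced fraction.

86/45

Stage 1: N_ring = 40 + 2·10 = 60
Stage 1: 40(ω_s−ω_c) = −60(ω_r−ω_c),  ω_r=0, ω_s=1
Stage 1: 40(1−ω_c) = −60(0−ω_c)  ⇒  100ω_c = 40  ⇒  ω_c = 2/5
  ⇒ ω_c¹/ω_s¹ = 2/5
Stage 2: N_ring = 18 + 2·25 = 68
Stage 2: 18(ω_s−ω_c) = −68(ω_r−ω_c),  ω_r=0, ω_c=1
Stage 2: ω_s = 1 − (68/18)(0−1) = 43/9
  ⇒ ω_s²/ω_c² = 43/9
Coupling ω_c² = ω_c¹ ⇒ overall = 2/5 × 43/9 = 86/45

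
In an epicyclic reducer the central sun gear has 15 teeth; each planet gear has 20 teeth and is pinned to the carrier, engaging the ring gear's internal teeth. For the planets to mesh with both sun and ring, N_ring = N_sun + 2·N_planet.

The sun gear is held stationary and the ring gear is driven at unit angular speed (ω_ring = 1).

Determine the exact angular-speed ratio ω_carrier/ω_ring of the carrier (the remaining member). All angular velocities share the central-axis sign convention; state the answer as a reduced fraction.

N_ring = 15 + 2·20 = 55
15(ω_s−ω_c) = −55(ω_r−ω_c),  ω_s=0, ω_r=1
15(0−ω_c) = −55(1−ω_c)  ⇒  70ω_c = 55  ⇒  ω_c = 11/14
ω_c/ω_r = 11/14

11/14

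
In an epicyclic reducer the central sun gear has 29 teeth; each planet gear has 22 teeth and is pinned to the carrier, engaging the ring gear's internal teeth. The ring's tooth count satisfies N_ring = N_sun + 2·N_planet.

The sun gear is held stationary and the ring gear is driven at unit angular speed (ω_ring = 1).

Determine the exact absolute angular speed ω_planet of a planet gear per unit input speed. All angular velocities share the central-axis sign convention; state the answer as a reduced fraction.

73/44

N_ring = 29 + 2·22 = 73
29(ω_s−ω_c) = −73(ω_r−ω_c),  ω_s=0, ω_r=1
29(0−ω_c) = −73(1−ω_c)  ⇒  102ω_c = 73  ⇒  ω_c = 73/102
sun–planet: 29·(0−73/102) = −22·(ω_p−ω_c)  ⇒  ω_p−ω_c = −(29/22)·(-73/102) = 2117/2244
ω_p = 73/102 + 2117/2244 = 73/44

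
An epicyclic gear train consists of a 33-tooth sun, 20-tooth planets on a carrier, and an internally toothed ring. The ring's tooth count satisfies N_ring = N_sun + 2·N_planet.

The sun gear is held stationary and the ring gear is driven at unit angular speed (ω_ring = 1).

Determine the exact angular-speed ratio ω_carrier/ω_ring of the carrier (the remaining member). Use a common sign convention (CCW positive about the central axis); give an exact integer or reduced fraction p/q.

73/106

N_ring = 33 + 2·20 = 73
33(ω_s−ω_c) = −73(ω_r−ω_c),  ω_s=0, ω_r=1
33(0−ω_c) = −73(1−ω_c)  ⇒  106ω_c = 73  ⇒  ω_c = 73/106
ω_c/ω_r = 73/106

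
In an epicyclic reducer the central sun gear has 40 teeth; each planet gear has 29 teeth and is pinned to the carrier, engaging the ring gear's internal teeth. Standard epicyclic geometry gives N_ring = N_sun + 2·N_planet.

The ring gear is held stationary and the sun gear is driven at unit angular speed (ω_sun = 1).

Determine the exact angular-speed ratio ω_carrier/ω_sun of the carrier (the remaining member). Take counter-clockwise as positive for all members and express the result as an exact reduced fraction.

N_ring = 40 + 2·29 = 98
40(ω_s−ω_c) = −98(ω_r−ω_c),  ω_r=0, ω_s=1
40(1−ω_c) = −98(0−ω_c)  ⇒  138ω_c = 40  ⇒  ω_c = 20/69
ω_c/ω_s = 20/69

20/69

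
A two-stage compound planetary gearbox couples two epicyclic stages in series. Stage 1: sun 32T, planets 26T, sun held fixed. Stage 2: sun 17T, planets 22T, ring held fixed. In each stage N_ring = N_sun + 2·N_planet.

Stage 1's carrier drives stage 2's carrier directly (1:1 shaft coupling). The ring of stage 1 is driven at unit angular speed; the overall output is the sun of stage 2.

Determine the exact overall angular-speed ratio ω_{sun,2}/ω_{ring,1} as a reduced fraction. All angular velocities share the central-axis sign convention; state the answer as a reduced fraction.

1638/493

Stage 1: N_ring = 32 + 2·26 = 84
Stage 1: 32(ω_s−ω_c) = −84(ω_r−ω_c),  ω_s=0, ω_r=1
Stage 1: 32(0−ω_c) = −84(1−ω_c)  ⇒  116ω_c = 84  ⇒  ω_c = 21/29
  ⇒ ω_c¹/ω_r¹ = 21/29
Stage 2: N_ring = 17 + 2·22 = 61
Stage 2: 17(ω_s−ω_c) = −61(ω_r−ω_c),  ω_r=0, ω_c=1
Stage 2: ω_s = 1 − (61/17)(0−1) = 78/17
  ⇒ ω_s²/ω_c² = 78/17
Coupling ω_c² = ω_c¹ ⇒ overall = 21/29 × 78/17 = 1638/493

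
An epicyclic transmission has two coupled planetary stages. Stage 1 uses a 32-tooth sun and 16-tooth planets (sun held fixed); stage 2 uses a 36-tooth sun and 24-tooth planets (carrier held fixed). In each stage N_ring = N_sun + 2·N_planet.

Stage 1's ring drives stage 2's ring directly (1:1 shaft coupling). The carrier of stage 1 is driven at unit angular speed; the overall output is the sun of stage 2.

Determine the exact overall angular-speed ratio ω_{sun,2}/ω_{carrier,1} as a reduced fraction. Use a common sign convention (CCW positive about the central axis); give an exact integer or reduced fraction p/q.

Stage 1: N_ring = 32 + 2·16 = 64
Stage 1: 32(ω_s−ω_c) = −64(ω_r−ω_c),  ω_s=0, ω_c=1
Stage 1: ω_r = 1 − (32/64)(0−1) = 3/2
  ⇒ ω_r¹/ω_c¹ = 3/2
Stage 2: N_ring = 36 + 2·24 = 84
Stage 2: 36(ω_s−ω_c) = −84(ω_r−ω_c),  ω_c=0, ω_r=1
Stage 2: ω_s = 0 − (84/36)(1−0) = -7/3
  ⇒ ω_s²/ω_r² = -7/3
Coupling ω_r² = ω_r¹ ⇒ overall = 3/2 × -7/3 = -7/2

-7/2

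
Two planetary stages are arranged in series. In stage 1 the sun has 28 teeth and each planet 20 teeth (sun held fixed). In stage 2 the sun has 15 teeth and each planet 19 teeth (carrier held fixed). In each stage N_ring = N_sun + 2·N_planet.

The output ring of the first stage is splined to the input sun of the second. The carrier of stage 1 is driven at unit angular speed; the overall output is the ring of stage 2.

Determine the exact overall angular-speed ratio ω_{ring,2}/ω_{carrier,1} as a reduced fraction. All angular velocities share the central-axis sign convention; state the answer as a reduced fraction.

Stage 1: N_ring = 28 + 2·20 = 68
Stage 1: 28(ω_s−ω_c) = −68(ω_r−ω_c),  ω_s=0, ω_c=1
Stage 1: ω_r = 1 − (28/68)(0−1) = 24/17
  ⇒ ω_r¹/ω_c¹ = 24/17
Stage 2: N_ring = 15 + 2·19 = 53
Stage 2: 15(ω_s−ω_c) = −53(ω_r−ω_c),  ω_c=0, ω_s=1
Stage 2: ω_r = 0 − (15/53)(1−0) = -15/53
  ⇒ ω_r²/ω_s² = -15/53
Coupling ω_s² = ω_r¹ ⇒ overall = 24/17 × -15/53 = -360/901

-360/901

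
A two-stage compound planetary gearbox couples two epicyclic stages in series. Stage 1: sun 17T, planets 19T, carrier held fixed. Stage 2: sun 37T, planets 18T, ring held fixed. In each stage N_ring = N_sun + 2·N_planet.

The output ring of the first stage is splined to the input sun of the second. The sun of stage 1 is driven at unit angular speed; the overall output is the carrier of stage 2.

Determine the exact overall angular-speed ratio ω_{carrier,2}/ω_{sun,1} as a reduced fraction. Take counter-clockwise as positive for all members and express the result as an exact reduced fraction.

Stage 1: N_ring = 17 + 2·19 = 55
Stage 1: 17(ω_s−ω_c) = −55(ω_r−ω_c),  ω_c=0, ω_s=1
Stage 1: ω_r = 0 − (17/55)(1−0) = -17/55
  ⇒ ω_r¹/ω_s¹ = -17/55
Stage 2: N_ring = 37 + 2·18 = 73
Stage 2: 37(ω_s−ω_c) = −73(ω_r−ω_c),  ω_r=0, ω_s=1
Stage 2: 37(1−ω_c) = −73(0−ω_c)  ⇒  110ω_c = 37  ⇒  ω_c = 37/110
  ⇒ ω_c²/ω_s² = 37/110
Coupling ω_s² = ω_r¹ ⇒ overall = -17/55 × 37/110 = -629/6050

-629/6050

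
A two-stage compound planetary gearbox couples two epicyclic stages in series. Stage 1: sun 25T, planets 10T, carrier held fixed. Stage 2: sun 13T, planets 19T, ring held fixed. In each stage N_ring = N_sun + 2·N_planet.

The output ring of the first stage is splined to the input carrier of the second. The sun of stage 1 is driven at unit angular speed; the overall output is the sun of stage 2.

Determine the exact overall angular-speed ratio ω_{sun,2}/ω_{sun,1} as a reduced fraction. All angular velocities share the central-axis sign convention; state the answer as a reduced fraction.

-320/117

Stage 1: N_ring = 25 + 2·10 = 45
Stage 1: 25(ω_s−ω_c) = −45(ω_r−ω_c),  ω_c=0, ω_s=1
Stage 1: ω_r = 0 − (25/45)(1−0) = -5/9
  ⇒ ω_r¹/ω_s¹ = -5/9
Stage 2: N_ring = 13 + 2·19 = 51
Stage 2: 13(ω_s−ω_c) = −51(ω_r−ω_c),  ω_r=0, ω_c=1
Stage 2: ω_s = 1 − (51/13)(0−1) = 64/13
  ⇒ ω_s²/ω_c² = 64/13
Coupling ω_c² = ω_r¹ ⇒ overall = -5/9 × 64/13 = -320/117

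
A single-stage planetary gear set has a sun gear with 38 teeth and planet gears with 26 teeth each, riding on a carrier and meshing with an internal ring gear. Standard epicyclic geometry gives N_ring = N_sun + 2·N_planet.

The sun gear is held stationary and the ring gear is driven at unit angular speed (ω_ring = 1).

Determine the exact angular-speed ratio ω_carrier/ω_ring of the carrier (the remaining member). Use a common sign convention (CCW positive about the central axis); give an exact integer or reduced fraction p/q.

45/64

N_ring = 38 + 2·26 = 90
38(ω_s−ω_c) = −90(ω_r−ω_c),  ω_s=0, ω_r=1
38(0−ω_c) = −90(1−ω_c)  ⇒  128ω_c = 90  ⇒  ω_c = 45/64
ω_c/ω_r = 45/64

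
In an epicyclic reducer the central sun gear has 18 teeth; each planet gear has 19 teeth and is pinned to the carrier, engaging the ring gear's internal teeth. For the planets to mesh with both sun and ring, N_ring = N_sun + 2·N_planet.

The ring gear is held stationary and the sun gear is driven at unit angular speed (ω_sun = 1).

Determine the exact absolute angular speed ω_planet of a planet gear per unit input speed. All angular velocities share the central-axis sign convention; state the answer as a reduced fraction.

N_ring = 18 + 2·19 = 56
18(ω_s−ω_c) = −56(ω_r−ω_c),  ω_r=0, ω_s=1
18(1−ω_c) = −56(0−ω_c)  ⇒  74ω_c = 18  ⇒  ω_c = 9/37
sun–planet: 18·(1−9/37) = −19·(ω_p−ω_c)  ⇒  ω_p−ω_c = −(18/19)·(28/37) = -504/703
ω_p = 9/37 − 504/703 = -9/19

-9/19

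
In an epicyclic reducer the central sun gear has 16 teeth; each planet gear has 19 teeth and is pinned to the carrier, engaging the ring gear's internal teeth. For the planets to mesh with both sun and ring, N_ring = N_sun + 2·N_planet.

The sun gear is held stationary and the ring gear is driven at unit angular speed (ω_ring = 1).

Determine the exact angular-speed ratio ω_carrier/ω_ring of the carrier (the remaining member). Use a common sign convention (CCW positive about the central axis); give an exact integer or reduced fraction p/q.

N_ring = 16 + 2·19 = 54
16(ω_s−ω_c) = −54(ω_r−ω_c),  ω_s=0, ω_r=1
16(0−ω_c) = −54(1−ω_c)  ⇒  70ω_c = 54  ⇒  ω_c = 27/35
ω_c/ω_r = 27/35

27/35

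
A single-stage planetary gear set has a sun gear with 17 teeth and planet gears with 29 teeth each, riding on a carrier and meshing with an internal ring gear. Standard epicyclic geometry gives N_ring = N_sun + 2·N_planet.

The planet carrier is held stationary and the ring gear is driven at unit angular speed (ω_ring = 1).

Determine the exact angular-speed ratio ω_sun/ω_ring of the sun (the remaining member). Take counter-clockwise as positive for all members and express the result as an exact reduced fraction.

-75/17

N_ring = 17 + 2·29 = 75
17(ω_s−ω_c) = −75(ω_r−ω_c),  ω_c=0, ω_r=1
ω_s = 0 − (75/17)(1−0) = -75/17
ω_s/ω_r = -75/17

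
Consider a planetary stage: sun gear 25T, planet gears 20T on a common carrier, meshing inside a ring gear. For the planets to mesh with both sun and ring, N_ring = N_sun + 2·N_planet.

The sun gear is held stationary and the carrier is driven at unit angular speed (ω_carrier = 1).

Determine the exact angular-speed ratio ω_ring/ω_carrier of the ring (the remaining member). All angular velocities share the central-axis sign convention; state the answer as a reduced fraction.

18/13

N_ring = 25 + 2·20 = 65
25(ω_s−ω_c) = −65(ω_r−ω_c),  ω_s=0, ω_c=1
ω_r = 1 − (25/65)(0−1) = 18/13
ω_r/ω_c = 18/13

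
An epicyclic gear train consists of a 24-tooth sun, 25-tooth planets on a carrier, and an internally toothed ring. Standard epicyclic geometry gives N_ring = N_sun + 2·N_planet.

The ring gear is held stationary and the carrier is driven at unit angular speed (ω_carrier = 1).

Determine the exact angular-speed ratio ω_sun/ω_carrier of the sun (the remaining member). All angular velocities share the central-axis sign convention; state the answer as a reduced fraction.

49/12

N_ring = 24 + 2·25 = 74
24(ω_s−ω_c) = −74(ω_r−ω_c),  ω_r=0, ω_c=1
ω_s = 1 − (74/24)(0−1) = 49/12
ω_s/ω_c = 49/12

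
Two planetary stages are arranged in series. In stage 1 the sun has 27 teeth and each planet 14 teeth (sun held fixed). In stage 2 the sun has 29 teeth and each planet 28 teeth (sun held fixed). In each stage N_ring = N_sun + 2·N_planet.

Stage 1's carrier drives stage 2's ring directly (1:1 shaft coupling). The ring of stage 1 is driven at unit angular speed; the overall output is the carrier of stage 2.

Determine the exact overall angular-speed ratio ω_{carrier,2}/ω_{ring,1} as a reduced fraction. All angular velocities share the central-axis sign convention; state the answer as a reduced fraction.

4675/9348

Stage 1: N_ring = 27 + 2·14 = 55
Stage 1: 27(ω_s−ω_c) = −55(ω_r−ω_c),  ω_s=0, ω_r=1
Stage 1: 27(0−ω_c) = −55(1−ω_c)  ⇒  82ω_c = 55  ⇒  ω_c = 55/82
  ⇒ ω_c¹/ω_r¹ = 55/82
Stage 2: N_ring = 29 + 2·28 = 85
Stage 2: 29(ω_s−ω_c) = −85(ω_r−ω_c),  ω_s=0, ω_r=1
Stage 2: 29(0−ω_c) = −85(1−ω_c)  ⇒  114ω_c = 85  ⇒  ω_c = 85/114
  ⇒ ω_c²/ω_r² = 85/114
Coupling ω_r² = ω_c¹ ⇒ overall = 55/82 × 85/114 = 4675/9348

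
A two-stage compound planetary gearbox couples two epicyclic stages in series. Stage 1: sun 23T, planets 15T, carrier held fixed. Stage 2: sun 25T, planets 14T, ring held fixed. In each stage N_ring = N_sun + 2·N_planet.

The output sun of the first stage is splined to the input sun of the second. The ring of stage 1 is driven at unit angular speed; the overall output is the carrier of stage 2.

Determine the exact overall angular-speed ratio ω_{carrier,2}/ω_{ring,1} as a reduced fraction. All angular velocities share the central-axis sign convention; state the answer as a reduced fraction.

-1325/1794

Stage 1: N_ring = 23 + 2·15 = 53
Stage 1: 23(ω_s−ω_c) = −53(ω_r−ω_c),  ω_c=0, ω_r=1
Stage 1: ω_s = 0 − (53/23)(1−0) = -53/23
  ⇒ ω_s¹/ω_r¹ = -53/23
Stage 2: N_ring = 25 + 2·14 = 53
Stage 2: 25(ω_s−ω_c) = −53(ω_r−ω_c),  ω_r=0, ω_s=1
Stage 2: 25(1−ω_c) = −53(0−ω_c)  ⇒  78ω_c = 25  ⇒  ω_c = 25/78
  ⇒ ω_c²/ω_s² = 25/78
Coupling ω_s² = ω_s¹ ⇒ overall = -53/23 × 25/78 = -1325/1794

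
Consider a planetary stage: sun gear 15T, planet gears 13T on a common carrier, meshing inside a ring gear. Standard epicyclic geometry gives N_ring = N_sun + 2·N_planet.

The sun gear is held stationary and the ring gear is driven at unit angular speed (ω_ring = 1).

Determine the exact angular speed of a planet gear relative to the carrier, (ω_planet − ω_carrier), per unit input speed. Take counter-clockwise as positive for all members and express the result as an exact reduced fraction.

615/728

N_ring = 15 + 2·13 = 41
15(ω_s−ω_c) = −41(ω_r−ω_c),  ω_s=0, ω_r=1
15(0−ω_c) = −41(1−ω_c)  ⇒  56ω_c = 41  ⇒  ω_c = 41/56
sun–planet: 15·(0−41/56) = −13·(ω_p−ω_c)  ⇒  ω_p−ω_c = −(15/13)·(-41/56) = 615/728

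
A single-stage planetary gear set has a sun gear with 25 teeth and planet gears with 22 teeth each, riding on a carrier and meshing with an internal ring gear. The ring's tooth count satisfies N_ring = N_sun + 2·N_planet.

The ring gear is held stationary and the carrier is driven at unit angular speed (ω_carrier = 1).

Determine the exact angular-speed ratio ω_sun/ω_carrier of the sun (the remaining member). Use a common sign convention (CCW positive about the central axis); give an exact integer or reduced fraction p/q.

N_ring = 25 + 2·22 = 69
25(ω_s−ω_c) = −69(ω_r−ω_c),  ω_r=0, ω_c=1
ω_s = 1 − (69/25)(0−1) = 94/25
ω_s/ω_c = 94/25

94/25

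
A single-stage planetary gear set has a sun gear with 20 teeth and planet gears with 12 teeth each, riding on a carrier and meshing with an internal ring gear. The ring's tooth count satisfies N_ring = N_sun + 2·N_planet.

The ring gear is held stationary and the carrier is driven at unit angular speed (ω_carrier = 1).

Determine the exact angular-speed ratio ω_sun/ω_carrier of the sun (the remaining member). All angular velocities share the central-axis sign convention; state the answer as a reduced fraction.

N_ring = 20 + 2·12 = 44
20(ω_s−ω_c) = −44(ω_r−ω_c),  ω_r=0, ω_c=1
ω_s = 1 − (44/20)(0−1) = 16/5
ω_s/ω_c = 16/5

16/5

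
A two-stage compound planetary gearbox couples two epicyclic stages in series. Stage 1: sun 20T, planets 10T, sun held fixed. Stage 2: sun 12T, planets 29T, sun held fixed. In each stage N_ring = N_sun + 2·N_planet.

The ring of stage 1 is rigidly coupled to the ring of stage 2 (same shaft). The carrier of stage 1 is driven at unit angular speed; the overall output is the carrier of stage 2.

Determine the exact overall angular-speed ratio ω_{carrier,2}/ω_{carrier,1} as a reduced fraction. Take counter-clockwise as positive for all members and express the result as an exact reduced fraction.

105/82

Stage 1: N_ring = 20 + 2·10 = 40
Stage 1: 20(ω_s−ω_c) = −40(ω_r−ω_c),  ω_s=0, ω_c=1
Stage 1: ω_r = 1 − (20/40)(0−1) = 3/2
  ⇒ ω_r¹/ω_c¹ = 3/2
Stage 2: N_ring = 12 + 2·29 = 70
Stage 2: 12(ω_s−ω_c) = −70(ω_r−ω_c),  ω_s=0, ω_r=1
Stage 2: 12(0−ω_c) = −70(1−ω_c)  ⇒  82ω_c = 70  ⇒  ω_c = 35/41
  ⇒ ω_c²/ω_r² = 35/41
Coupling ω_r² = ω_r¹ ⇒ overall = 3/2 × 35/41 = 105/82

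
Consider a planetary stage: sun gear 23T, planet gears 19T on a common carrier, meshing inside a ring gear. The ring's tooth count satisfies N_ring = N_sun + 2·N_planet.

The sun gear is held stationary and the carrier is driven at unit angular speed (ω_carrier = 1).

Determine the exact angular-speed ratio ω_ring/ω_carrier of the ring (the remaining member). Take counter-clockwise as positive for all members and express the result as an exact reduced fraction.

N_ring = 23 + 2·19 = 61
23(ω_s−ω_c) = −61(ω_r−ω_c),  ω_s=0, ω_c=1
ω_r = 1 − (23/61)(0−1) = 84/61
ω_r/ω_c = 84/61

84/61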